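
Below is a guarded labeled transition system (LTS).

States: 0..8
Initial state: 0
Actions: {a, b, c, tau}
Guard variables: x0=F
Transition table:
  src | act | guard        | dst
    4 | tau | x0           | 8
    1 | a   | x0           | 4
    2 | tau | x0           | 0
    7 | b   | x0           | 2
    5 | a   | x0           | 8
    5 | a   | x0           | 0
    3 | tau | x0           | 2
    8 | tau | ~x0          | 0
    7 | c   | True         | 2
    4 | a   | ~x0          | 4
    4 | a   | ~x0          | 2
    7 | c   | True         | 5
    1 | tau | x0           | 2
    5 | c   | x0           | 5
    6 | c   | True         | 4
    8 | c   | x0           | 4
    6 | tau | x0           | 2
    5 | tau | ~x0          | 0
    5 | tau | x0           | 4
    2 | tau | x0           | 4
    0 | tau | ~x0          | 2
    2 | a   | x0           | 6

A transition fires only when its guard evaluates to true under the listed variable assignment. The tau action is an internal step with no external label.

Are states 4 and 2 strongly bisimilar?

Refine partition for ~:
  π0 = {{0,1,2,3,4,5,6,7,8}}
  π1 = {{0,5,8},{1,2,3},{4},{6,7}}
  π2 = {{0},{1,2,3},{4},{5,8},{6},{7}}
6 equivalence class(es) (converged in 3)
[4]={4}  [2]={1,2,3}

Answer: NOT BISIMILAR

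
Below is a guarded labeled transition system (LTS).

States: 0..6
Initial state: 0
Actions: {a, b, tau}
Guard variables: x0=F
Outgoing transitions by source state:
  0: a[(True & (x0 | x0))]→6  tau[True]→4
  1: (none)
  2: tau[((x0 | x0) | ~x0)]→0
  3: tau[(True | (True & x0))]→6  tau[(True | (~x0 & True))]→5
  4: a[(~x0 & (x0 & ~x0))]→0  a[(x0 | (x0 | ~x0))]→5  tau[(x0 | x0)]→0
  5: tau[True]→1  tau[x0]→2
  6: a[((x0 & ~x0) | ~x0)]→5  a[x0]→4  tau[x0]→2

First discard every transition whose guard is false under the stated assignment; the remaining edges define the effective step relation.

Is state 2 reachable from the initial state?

After dropping false guards: 7 live edges.
L0 = {0}
L1 = {4}  now seen {0,4}
L2 = {5}  now seen {0,4,5}
L3 = {1}  now seen {0,1,4,5}
Reach set: {0,1,4,5}

Answer: UNREACHABLE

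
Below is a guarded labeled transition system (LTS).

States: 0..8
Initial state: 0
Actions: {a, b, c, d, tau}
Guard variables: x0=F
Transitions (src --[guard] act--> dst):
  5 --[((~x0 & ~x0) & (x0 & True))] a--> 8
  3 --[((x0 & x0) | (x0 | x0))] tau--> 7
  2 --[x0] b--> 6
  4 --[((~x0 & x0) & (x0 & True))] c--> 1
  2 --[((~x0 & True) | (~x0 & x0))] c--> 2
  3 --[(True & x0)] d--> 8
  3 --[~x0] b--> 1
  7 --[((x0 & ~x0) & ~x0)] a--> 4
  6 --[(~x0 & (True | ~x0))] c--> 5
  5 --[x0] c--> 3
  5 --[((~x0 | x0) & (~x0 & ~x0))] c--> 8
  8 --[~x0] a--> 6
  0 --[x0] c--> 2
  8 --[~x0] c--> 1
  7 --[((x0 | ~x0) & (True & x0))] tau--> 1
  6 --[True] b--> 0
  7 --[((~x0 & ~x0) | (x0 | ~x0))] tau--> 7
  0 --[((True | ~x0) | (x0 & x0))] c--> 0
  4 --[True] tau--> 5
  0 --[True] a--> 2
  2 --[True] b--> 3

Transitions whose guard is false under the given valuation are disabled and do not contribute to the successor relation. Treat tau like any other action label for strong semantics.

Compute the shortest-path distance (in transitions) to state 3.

Answer: 2

Trace:
Breadth-first toward 3:
  Layer 0: {0}
  Layer 1: {2}
  Layer 2: {3}
depth(3)=2, e.g. a·b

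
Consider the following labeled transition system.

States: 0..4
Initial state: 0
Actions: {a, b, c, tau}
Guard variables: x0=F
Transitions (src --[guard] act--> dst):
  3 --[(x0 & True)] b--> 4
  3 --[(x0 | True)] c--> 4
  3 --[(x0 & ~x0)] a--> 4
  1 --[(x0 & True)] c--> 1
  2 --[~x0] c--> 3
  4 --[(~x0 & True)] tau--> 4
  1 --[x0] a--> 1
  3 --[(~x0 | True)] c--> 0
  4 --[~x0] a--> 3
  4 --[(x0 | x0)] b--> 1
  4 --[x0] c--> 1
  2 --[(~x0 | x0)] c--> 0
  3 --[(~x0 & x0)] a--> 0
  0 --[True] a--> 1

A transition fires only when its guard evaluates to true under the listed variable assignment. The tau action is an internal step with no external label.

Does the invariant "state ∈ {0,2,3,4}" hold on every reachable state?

Inv-set: {0,2,3,4}
Reachable = {0,1}
  0: safe
  1: outside
witness against invariant: a → 1

Answer: INVARIANT VIOLATED at state 1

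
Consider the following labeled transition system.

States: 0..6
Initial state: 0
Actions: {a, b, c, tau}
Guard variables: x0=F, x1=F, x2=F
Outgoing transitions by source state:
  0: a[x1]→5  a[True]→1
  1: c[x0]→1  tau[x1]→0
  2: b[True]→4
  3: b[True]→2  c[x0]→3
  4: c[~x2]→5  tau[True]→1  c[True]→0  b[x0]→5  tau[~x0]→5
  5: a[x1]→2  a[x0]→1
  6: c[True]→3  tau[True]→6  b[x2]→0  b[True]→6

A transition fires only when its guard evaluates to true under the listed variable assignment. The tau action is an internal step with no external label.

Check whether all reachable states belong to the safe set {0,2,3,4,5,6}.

Safe = {0,2,3,4,5,6}
Reachable = {0,1}
  0: ok
  1: ✗ unsafe
counterexample path to 1: a

Answer: INVARIANT VIOLATED at state 1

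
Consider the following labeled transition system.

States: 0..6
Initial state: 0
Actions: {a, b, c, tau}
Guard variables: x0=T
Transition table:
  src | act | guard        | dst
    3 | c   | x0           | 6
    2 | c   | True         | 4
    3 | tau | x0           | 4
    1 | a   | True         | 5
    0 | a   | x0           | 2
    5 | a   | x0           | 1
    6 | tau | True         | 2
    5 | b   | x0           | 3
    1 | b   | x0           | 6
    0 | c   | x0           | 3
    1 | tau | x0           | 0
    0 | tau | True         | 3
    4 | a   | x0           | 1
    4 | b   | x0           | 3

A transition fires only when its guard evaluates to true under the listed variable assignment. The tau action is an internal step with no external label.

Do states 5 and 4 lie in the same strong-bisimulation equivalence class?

Answer: BISIMILAR

Analysis:
Refine partition for ~:
  P[0] = {{0,1,2,3,4,5,6}}
  P[1] = {{0},{1},{2},{3},{4,5},{6}}
Fixed point at round 2; 6 class(es).
5∈{4,5}, 4∈{4,5}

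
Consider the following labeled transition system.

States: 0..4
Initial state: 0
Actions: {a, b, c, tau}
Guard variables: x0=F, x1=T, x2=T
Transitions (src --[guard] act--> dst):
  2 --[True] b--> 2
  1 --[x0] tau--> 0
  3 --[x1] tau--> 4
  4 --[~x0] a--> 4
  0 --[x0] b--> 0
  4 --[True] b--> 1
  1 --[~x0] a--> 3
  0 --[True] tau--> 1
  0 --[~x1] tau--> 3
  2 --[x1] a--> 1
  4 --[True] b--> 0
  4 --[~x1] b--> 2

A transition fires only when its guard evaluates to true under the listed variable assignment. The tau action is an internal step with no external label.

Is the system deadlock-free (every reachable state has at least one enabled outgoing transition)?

Reach set: {0,1,3,4}
  0: tau→1  [deg 1]
  1: a→3  [deg 1]
  3: tau→4  [deg 1]
  4: a→4  b→0  b→1  [deg 3]

Answer: DEADLOCK-FREE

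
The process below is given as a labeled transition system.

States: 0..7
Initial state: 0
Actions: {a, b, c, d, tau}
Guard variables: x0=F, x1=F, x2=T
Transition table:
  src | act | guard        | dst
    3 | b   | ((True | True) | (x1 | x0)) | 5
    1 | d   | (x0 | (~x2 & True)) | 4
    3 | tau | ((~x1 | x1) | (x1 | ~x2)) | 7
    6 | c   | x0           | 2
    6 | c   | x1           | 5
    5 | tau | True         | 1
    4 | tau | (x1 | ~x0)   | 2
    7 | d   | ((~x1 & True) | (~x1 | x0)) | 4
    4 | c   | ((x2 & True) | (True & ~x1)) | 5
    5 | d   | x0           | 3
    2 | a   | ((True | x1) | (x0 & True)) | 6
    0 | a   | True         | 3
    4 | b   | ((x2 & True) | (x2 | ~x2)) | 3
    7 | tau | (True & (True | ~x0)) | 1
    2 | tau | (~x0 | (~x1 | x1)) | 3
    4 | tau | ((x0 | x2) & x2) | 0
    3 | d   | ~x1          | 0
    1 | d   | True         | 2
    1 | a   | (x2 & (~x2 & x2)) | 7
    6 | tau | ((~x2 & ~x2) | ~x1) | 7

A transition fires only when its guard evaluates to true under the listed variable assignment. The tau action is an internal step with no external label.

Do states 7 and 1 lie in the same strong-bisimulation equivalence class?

Answer: NOT BISIMILAR

Trace:
Bisimulation quotient by refinement:
  round 0: {{0,1,2,3,4,5,6,7}}
  round 1: {{0},{1},{2},{3},{4},{5,6},{7}}
  round 2: {{0},{1},{2},{3},{4},{5},{6},{7}}
stable after 3 split(s): 8 block(s)
7∈{7}, 1∈{1}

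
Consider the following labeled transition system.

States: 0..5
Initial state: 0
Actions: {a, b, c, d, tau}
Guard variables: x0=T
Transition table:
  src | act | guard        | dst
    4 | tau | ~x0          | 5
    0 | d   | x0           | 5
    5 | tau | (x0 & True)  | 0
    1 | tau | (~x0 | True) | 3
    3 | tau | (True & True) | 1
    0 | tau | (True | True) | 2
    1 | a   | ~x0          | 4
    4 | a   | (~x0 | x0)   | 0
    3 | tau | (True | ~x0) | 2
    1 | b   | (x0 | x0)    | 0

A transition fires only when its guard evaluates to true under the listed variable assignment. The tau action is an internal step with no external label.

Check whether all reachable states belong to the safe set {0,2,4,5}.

Allowed set {0,2,4,5}
Reachable = {0,2,5}
  0: ok
  2: ok
  5: ok

Answer: INVARIANT HOLDS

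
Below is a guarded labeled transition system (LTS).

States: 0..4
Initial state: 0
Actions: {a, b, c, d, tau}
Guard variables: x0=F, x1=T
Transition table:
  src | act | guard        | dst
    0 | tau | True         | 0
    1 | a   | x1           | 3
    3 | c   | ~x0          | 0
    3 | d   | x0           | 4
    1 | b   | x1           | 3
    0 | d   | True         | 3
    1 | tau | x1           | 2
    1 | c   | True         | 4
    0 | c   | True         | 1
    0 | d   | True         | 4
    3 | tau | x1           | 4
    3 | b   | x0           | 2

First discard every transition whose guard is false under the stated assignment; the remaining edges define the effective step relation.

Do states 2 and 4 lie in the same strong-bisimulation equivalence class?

Bisimulation quotient by refinement:
  P[0] = {{0,1,2,3,4}}
  P[1] = {{0},{1},{2,4},{3}}
Fixed point at round 2; 4 class(es).
[2]={2,4}  [4]={2,4}

Answer: BISIMILAR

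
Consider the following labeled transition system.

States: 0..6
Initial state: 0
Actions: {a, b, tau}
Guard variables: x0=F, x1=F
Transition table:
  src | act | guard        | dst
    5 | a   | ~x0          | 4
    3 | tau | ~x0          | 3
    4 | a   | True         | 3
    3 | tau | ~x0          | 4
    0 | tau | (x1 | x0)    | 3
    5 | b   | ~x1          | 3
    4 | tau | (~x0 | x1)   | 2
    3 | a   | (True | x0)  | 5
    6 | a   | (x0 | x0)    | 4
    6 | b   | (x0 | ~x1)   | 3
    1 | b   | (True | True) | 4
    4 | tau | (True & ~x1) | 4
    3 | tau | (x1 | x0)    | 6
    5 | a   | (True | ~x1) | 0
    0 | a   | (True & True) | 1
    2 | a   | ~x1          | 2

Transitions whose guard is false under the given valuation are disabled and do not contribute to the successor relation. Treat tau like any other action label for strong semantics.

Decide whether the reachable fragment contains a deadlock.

Answer: DEADLOCK-FREE

Working:
Reachable = {0,1,2,3,4,5}
  0: a→1  [deg 1]
  1: b→4  [deg 1]
  2: a→2  [deg 1]
  3: a→5  tau→3  tau→4  [deg 3]
  4: a→3  tau→2  tau→4  [deg 3]
  5: a→0  a→4  b→3  [deg 3]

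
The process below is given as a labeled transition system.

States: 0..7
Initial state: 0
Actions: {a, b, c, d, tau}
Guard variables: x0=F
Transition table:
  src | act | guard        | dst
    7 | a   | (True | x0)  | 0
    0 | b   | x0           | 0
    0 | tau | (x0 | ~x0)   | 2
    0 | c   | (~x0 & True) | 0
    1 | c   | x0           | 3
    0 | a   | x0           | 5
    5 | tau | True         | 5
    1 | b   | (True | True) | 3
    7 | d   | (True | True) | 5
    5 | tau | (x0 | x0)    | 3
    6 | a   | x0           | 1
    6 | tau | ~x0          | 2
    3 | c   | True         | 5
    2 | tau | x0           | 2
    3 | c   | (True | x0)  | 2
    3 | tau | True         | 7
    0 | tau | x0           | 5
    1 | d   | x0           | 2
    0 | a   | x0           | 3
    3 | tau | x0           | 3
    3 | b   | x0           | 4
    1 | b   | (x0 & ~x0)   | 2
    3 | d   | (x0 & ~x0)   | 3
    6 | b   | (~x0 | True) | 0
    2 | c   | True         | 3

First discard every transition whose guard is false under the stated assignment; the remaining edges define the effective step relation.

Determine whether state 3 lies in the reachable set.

12 transition(s) survive guard evaluation.
L0 = {0}
L1 = {2}  now seen {0,2}
L2 = {3}  now seen {0,2,3}
L3 = {5,7}  now seen {0,2,3,5,7}
Reach set: {0,2,3,5,7}
trace reaching 3: tau·c

Answer: REACHABLE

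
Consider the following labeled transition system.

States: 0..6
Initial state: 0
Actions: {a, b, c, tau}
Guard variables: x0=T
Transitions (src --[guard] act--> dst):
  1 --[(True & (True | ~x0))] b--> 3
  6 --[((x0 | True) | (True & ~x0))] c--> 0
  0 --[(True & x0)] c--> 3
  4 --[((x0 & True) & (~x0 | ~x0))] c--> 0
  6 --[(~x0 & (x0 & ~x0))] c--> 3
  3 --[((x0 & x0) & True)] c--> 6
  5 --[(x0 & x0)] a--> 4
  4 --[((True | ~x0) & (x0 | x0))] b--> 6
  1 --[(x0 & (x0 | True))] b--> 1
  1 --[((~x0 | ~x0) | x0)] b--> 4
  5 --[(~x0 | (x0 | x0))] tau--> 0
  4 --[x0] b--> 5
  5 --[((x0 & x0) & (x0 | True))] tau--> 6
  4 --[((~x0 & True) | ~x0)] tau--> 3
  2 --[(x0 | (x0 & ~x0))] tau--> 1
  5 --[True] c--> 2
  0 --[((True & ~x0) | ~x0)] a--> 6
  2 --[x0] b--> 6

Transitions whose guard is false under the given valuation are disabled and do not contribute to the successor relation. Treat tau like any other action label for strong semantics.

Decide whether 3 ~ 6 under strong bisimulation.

Answer: BISIMILAR

Analysis:
Bisimulation quotient by refinement:
  π0 = {{0,1,2,3,4,5,6}}
  π1 = {{0,3,6},{1,4},{2},{5}}
  π2 = {{0,3,6},{1},{2},{4},{5}}
stable after 3 split(s): 5 block(s)
3∈{0,3,6}, 6∈{0,3,6}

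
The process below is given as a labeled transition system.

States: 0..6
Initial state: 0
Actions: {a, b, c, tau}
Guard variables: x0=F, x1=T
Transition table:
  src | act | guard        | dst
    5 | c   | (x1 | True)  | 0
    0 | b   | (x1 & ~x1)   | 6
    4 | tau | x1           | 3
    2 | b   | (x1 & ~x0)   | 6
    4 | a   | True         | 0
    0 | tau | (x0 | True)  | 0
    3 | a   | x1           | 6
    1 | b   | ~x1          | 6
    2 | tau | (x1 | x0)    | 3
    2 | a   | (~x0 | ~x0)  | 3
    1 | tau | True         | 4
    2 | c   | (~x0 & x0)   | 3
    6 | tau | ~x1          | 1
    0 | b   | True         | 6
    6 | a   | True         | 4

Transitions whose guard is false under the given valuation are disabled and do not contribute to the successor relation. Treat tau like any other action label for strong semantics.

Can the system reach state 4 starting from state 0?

After dropping false guards: 11 live edges.
Layer 0: {0}
Layer 1: {6}  cumulative {0,6}
Layer 2: {4}  cumulative {0,4,6}
Layer 3: {3}  cumulative {0,3,4,6}
Reach set: {0,3,4,6}
trace reaching 4: b·a

Answer: REACHABLE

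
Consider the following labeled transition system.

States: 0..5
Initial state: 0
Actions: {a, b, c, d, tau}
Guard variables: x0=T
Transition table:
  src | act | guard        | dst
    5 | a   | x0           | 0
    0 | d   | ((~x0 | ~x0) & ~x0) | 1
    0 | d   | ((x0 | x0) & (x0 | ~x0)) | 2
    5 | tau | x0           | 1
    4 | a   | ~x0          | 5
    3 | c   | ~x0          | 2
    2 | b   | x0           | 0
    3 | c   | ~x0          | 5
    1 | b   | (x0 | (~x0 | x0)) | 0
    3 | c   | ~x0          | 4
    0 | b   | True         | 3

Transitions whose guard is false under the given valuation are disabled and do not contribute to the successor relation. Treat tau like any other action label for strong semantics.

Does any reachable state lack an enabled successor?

R = {0,2,3}
  0: b→3  d→2  [2 exit(s)]
  2: b→0  [1 exit(s)]
  3: ∅  [no exit]
trace reaching 3: b

Answer: DEADLOCK at state 3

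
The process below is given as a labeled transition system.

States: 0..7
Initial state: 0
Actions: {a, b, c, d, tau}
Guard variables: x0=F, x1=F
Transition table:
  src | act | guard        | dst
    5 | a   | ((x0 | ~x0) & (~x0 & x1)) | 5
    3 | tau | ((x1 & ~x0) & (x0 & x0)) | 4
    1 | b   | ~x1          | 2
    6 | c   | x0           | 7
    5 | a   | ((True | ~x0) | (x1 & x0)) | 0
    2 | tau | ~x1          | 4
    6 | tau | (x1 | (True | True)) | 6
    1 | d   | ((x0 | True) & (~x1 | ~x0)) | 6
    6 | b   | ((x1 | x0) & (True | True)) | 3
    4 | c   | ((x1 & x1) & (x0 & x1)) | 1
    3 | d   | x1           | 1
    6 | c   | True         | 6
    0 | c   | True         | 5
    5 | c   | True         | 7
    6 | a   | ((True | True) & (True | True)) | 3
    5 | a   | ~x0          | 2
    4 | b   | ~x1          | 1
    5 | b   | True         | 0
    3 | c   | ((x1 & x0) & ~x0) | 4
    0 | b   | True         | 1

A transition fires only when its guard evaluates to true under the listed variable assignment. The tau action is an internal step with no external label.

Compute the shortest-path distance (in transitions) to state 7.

Answer: 2

Analysis:
Breadth-first toward 7:
  L0 = {0}
  L1 = {1,5}
  L2 = {2,6,7}
7 enters at depth 2; path c·c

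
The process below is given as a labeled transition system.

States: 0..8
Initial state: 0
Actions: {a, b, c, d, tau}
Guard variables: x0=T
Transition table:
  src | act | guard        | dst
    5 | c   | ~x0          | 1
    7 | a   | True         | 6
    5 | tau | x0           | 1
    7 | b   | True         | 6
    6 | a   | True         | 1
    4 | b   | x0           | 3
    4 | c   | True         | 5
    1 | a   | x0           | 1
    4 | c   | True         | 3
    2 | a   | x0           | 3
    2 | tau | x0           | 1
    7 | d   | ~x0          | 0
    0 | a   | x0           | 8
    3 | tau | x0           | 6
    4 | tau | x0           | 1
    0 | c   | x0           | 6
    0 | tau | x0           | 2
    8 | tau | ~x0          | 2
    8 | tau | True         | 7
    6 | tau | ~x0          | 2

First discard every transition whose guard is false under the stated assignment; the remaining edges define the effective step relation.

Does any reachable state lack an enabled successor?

Reach set: {0,1,2,3,6,7,8}
  0: a→8  c→6  tau→2  [3 exit(s)]
  1: a→1  [1 exit(s)]
  2: a→3  tau→1  [2 exit(s)]
  3: tau→6  [1 exit(s)]
  6: a→1  [1 exit(s)]
  7: a→6  b→6  [2 exit(s)]
  8: tau→7  [1 exit(s)]

Answer: DEADLOCK-FREE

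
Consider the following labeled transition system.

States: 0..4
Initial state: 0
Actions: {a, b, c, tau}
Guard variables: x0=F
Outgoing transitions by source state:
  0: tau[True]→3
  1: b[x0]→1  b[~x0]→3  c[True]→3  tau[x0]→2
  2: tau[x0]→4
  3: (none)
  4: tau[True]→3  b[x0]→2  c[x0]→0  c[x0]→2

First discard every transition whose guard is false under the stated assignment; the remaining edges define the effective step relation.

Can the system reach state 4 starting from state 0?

4 transition(s) survive guard evaluation.
Layer 0: {0}
Layer 1: {3}  now seen {0,3}
R = {0,3}

Answer: UNREACHABLE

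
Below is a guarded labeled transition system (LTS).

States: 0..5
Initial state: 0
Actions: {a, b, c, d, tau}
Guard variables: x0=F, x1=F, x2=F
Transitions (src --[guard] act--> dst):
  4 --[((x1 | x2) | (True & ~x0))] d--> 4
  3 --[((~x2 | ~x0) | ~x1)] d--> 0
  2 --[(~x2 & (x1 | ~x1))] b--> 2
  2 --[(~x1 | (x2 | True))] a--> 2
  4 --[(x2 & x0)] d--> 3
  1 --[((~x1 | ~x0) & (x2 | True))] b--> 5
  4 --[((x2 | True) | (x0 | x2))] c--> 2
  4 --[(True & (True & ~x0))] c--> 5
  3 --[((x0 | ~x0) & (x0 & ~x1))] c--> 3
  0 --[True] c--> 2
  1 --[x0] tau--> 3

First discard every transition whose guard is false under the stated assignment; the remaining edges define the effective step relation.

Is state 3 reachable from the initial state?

8 transition(s) survive guard evaluation.
L0 = {0}
L1 = {2}  now seen {0,2}
Reachable = {0,2}

Answer: UNREACHABLE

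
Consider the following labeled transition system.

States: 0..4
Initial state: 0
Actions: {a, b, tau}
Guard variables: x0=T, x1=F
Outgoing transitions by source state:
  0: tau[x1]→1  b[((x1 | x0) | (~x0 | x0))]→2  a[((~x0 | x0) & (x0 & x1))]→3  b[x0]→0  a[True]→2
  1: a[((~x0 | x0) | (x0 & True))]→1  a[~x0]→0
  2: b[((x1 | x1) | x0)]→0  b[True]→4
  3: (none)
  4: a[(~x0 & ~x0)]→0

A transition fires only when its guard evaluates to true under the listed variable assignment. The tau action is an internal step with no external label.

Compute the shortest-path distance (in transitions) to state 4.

Answer: 2

Analysis:
Layered search for 4:
  depth 0: {0}
  depth 1: {2}
  depth 2: {4}
depth(4)=2, e.g. a·b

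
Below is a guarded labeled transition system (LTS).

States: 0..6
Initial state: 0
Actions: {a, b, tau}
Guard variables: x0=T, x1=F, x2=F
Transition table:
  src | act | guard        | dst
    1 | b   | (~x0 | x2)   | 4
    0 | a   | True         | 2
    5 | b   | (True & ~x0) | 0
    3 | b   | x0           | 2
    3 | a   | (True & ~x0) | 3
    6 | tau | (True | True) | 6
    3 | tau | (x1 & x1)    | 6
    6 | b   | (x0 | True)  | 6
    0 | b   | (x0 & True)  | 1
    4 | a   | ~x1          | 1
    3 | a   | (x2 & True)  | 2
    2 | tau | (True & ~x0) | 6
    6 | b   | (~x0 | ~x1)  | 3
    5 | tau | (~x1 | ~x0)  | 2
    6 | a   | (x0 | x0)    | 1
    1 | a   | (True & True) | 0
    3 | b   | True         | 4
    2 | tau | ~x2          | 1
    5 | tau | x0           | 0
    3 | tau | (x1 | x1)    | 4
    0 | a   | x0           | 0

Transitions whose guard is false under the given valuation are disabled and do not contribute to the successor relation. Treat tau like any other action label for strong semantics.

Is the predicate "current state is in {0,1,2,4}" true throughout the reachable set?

Allowed set {0,1,2,4}
R = {0,1,2}
  0: ok
  1: ok
  2: ok

Answer: INVARIANT HOLDS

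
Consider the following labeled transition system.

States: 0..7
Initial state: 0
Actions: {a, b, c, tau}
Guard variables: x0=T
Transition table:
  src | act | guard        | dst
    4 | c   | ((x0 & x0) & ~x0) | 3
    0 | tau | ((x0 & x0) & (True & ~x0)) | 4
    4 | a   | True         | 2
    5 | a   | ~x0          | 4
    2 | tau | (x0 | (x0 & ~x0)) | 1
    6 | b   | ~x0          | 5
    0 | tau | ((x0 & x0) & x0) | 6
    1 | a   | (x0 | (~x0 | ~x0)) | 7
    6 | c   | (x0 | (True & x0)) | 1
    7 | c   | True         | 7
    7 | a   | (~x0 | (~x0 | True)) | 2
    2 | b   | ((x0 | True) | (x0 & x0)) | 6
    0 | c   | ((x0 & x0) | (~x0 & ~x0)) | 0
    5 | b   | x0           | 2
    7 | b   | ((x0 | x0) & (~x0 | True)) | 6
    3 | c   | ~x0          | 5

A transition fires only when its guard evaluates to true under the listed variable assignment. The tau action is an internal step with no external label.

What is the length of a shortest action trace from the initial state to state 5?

Layered search for 5:
  L0 = {0}
  L1 = {6}
  L2 = {1}
  L3 = {7}
  L4 = {2}
5 never appears.

Answer: UNREACHABLE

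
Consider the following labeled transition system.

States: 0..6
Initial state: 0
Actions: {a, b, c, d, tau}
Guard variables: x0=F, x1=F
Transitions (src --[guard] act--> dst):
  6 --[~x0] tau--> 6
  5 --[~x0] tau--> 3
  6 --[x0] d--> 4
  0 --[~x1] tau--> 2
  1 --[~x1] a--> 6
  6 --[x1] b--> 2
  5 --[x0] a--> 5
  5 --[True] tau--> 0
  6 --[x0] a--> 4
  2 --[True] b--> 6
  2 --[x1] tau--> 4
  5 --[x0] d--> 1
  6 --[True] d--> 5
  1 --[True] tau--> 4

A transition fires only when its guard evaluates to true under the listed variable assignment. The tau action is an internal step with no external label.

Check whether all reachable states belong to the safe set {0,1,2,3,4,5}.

Safe = {0,1,2,3,4,5}
Reachable = {0,2,3,5,6}
  0: ✓
  2: ✓
  3: ✓
  5: ✓
  6: outside
counterexample path to 6: tau·b

Answer: INVARIANT VIOLATED at state 6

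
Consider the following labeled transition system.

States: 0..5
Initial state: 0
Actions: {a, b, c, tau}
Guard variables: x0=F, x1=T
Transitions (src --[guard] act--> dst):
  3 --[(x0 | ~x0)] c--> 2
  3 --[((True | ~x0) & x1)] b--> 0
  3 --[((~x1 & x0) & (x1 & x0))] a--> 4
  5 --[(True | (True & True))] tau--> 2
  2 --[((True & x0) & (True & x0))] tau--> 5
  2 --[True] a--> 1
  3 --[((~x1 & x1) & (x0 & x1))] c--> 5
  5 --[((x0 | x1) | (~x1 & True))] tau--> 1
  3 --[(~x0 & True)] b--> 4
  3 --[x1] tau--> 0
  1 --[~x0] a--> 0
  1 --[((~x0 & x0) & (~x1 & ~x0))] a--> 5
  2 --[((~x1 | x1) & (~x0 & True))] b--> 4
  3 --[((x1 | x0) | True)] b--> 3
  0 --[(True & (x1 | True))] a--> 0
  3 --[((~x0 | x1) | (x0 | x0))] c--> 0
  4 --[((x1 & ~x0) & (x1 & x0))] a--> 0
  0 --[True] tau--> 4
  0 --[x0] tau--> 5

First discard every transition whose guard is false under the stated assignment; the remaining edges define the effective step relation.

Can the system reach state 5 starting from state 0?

Answer: UNREACHABLE

Analysis:
13 transition(s) survive guard evaluation.
depth 0: {0}
depth 1: {4}  cumulative {0,4}
Reachable = {0,4}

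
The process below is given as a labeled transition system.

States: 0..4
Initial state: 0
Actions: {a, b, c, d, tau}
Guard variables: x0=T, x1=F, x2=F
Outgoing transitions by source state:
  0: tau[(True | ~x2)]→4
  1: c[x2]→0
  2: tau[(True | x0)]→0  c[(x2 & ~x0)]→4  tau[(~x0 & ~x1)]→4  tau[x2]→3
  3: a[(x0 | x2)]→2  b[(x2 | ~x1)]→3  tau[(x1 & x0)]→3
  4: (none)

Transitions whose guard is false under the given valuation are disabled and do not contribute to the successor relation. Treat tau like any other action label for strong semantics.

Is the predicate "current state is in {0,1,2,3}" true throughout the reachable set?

Answer: INVARIANT VIOLATED at state 4

Analysis:
Allowed set {0,1,2,3}
R = {0,4}
  0: ✓
  4: VIOLATES
counterexample path to 4: tau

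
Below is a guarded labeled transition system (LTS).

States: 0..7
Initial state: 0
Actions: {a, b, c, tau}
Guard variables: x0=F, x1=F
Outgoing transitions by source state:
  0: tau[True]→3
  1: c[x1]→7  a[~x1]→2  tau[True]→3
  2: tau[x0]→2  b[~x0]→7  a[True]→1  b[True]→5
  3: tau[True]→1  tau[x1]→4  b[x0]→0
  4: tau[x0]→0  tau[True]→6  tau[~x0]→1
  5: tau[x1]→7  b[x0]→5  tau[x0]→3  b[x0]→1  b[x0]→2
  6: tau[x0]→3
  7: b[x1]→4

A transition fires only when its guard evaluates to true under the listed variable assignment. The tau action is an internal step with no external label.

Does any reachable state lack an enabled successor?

Answer: DEADLOCK at state 5

Trace:
R = {0,1,2,3,5,7}
  0: tau→3  [deg 1]
  1: a→2  tau→3  [deg 2]
  2: a→1  b→5  b→7  [deg 3]
  3: tau→1  [deg 1]
  5: ∅  [STUCK]
  7: ∅  [STUCK]
witness 5: tau·tau·a·b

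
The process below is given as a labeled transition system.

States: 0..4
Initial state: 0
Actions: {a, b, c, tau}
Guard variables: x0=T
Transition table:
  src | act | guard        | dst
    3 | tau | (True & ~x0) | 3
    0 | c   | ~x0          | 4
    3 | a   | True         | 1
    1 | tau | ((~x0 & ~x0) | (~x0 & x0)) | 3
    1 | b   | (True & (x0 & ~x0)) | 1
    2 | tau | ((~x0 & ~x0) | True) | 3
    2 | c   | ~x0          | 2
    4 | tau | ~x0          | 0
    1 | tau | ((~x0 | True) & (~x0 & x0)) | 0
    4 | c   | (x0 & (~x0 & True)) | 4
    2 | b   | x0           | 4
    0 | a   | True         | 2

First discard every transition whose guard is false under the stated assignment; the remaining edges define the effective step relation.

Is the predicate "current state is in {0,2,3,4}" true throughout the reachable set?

Answer: INVARIANT VIOLATED at state 1

Trace:
Inv-set: {0,2,3,4}
R = {0,1,2,3,4}
  0: ok
  1: VIOLATES
  2: ok
  3: ok
  4: ok
witness against invariant: a·tau·a → 1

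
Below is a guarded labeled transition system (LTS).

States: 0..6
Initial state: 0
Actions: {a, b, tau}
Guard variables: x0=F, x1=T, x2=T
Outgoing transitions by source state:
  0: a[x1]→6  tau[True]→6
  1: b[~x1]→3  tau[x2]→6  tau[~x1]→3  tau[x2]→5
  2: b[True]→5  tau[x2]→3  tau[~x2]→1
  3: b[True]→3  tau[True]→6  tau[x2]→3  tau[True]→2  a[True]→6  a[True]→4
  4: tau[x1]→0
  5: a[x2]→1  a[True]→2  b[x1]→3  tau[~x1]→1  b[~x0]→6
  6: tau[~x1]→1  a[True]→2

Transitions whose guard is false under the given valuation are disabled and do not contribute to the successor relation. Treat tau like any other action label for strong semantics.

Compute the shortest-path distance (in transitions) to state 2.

Answer: 2

Working:
Breadth-first toward 2:
  L0 = {0}
  L1 = {6}
  L2 = {2}
first hit 2 at d=2 via a·a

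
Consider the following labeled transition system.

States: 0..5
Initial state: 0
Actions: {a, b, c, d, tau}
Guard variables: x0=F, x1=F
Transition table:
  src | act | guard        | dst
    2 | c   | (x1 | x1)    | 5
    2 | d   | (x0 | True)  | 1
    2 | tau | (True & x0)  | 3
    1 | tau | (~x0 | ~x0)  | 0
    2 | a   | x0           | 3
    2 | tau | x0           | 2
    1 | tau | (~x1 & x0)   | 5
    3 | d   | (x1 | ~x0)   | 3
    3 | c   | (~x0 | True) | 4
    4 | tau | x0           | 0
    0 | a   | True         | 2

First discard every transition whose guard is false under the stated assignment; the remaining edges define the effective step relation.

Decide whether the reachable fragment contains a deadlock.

R = {0,1,2}
  0: a→2  [1 exit(s)]
  1: tau→0  [1 exit(s)]
  2: d→1  [1 exit(s)]

Answer: DEADLOCK-FREE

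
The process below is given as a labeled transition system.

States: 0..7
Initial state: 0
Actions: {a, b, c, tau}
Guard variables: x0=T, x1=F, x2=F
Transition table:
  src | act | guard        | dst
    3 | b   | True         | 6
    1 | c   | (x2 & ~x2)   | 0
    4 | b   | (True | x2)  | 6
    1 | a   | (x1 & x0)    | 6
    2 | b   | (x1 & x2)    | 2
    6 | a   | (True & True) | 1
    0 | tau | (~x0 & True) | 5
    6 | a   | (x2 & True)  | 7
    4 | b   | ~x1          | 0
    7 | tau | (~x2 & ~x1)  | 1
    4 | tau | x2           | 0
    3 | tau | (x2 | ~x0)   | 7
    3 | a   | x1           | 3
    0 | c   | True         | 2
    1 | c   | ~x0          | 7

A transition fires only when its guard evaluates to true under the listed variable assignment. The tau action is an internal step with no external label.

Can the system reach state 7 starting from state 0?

Answer: UNREACHABLE

Trace:
After dropping false guards: 6 live edges.
depth 0: {0}
depth 1: {2}  cumulative {0,2}
R = {0,2}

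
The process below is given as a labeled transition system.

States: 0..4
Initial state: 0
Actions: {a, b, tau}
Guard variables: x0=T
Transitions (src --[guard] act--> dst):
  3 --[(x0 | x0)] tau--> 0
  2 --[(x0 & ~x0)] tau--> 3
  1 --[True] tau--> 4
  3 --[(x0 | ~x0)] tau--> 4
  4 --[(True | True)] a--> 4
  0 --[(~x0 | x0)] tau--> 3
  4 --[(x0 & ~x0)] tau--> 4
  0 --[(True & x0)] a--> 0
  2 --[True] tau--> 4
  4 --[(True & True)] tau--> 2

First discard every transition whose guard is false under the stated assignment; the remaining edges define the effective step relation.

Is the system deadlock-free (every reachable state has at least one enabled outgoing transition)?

R = {0,2,3,4}
  0: a→0  tau→3  [2 exit(s)]
  2: tau→4  [1 exit(s)]
  3: tau→0  tau→4  [2 exit(s)]
  4: a→4  tau→2  [2 exit(s)]

Answer: DEADLOCK-FREE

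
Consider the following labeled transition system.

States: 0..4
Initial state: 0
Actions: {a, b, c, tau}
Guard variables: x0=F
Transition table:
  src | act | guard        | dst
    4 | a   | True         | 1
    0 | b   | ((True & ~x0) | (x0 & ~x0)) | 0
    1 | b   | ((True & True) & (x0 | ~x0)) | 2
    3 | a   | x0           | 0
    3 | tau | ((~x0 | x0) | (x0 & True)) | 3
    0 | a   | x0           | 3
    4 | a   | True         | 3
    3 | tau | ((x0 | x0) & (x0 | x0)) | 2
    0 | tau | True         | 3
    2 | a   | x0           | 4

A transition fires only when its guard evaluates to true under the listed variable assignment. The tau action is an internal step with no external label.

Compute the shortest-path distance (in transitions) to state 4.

Answer: UNREACHABLE

Working:
BFS to 4:
  depth 0: {0}
  depth 1: {3}
4 never appears.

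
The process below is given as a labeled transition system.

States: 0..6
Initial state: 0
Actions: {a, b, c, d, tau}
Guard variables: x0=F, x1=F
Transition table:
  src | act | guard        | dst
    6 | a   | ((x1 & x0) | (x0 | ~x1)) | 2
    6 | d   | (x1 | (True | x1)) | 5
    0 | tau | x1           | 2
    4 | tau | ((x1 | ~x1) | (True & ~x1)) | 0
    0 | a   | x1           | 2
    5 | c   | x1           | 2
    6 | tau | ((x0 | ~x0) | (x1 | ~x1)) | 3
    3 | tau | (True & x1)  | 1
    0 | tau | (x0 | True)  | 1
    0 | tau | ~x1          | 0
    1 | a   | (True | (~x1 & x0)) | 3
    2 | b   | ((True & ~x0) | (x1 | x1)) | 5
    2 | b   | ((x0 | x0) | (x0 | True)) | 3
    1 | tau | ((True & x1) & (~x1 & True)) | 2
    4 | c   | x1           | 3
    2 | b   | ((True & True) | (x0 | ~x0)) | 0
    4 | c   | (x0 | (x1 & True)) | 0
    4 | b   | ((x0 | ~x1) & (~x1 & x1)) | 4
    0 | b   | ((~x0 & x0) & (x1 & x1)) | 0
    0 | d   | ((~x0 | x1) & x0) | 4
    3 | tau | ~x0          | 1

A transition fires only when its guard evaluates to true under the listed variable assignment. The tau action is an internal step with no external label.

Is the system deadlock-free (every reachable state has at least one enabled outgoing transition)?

R = {0,1,3}
  0: tau→0  tau→1  [deg 2]
  1: a→3  [deg 1]
  3: tau→1  [deg 1]

Answer: DEADLOCK-FREE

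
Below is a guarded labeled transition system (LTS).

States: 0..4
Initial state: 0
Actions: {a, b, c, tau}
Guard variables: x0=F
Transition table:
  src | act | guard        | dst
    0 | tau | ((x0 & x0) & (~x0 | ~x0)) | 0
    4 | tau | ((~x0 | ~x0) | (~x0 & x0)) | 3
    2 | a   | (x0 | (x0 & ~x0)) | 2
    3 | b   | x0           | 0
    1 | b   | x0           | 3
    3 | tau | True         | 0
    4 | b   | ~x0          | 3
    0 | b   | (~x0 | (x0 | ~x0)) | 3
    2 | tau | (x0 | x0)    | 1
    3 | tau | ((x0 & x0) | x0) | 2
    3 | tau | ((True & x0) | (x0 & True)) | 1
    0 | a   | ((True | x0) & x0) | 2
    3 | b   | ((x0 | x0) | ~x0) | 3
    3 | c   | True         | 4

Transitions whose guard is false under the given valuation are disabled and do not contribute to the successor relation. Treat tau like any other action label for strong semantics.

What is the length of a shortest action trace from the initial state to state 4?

Breadth-first toward 4:
  Layer 0: {0}
  Layer 1: {3}
  Layer 2: {4}
first hit 4 at d=2 via b·c

Answer: 2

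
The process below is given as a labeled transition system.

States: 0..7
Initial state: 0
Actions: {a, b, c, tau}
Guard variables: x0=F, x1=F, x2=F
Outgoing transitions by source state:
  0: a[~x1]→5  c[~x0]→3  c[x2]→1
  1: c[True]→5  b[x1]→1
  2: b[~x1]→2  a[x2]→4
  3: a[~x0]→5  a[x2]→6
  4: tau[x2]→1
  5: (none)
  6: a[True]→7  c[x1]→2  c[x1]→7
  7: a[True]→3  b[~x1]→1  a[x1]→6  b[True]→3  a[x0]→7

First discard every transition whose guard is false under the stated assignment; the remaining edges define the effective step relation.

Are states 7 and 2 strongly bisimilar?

Answer: NOT BISIMILAR

Working:
Bisimulation quotient by refinement:
  P[0] = {{0,1,2,3,4,5,6,7}}
  P[1] = {{0},{1},{2},{3,6},{4,5},{7}}
  P[2] = {{0},{1},{2},{3},{4,5},{6},{7}}
Fixed point at round 3; 7 class(es).
[7]={7}  [2]={2}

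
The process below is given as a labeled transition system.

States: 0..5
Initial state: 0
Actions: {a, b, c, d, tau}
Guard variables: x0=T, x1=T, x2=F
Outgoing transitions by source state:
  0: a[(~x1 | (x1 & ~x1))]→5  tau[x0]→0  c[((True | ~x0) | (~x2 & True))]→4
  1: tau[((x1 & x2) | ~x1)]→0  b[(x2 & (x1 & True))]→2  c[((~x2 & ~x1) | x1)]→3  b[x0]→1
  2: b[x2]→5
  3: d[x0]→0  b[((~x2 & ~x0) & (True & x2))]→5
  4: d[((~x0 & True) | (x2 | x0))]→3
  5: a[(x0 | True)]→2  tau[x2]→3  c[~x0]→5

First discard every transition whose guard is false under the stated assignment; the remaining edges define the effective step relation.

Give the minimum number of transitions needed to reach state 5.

Breadth-first toward 5:
  depth 0: {0}
  depth 1: {4}
  depth 2: {3}
5 never appears.

Answer: UNREACHABLE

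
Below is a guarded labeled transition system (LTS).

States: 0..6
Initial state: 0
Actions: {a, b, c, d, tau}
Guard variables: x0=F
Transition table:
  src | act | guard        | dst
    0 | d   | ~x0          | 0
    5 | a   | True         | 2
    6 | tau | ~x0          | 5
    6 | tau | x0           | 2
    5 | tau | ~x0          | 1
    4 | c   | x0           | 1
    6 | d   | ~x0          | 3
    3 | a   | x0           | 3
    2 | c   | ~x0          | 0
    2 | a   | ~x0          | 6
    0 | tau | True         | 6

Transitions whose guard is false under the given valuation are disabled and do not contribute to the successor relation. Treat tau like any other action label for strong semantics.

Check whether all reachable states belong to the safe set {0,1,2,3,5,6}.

Allowed set {0,1,2,3,5,6}
Reachable = {0,1,2,3,5,6}
  0: ✓
  1: ✓
  2: ✓
  3: ✓
  5: ✓
  6: ✓

Answer: INVARIANT HOLDS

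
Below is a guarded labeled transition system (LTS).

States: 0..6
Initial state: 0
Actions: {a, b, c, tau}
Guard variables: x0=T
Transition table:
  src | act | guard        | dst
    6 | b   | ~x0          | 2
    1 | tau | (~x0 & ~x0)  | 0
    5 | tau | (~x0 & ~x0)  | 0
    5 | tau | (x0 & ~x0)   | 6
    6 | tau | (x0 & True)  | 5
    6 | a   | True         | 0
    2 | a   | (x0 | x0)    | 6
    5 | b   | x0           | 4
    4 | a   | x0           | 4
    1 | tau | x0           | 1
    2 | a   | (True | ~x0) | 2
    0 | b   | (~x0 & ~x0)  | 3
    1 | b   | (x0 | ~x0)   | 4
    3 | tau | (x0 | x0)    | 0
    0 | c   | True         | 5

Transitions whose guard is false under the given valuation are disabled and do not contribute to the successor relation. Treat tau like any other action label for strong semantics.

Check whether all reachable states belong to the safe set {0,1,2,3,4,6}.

Answer: INVARIANT VIOLATED at state 5

Working:
Safe = {0,1,2,3,4,6}
Reachable = {0,4,5}
  0: ✓
  4: ✓
  5: ✗ unsafe
reach 5 via c — violates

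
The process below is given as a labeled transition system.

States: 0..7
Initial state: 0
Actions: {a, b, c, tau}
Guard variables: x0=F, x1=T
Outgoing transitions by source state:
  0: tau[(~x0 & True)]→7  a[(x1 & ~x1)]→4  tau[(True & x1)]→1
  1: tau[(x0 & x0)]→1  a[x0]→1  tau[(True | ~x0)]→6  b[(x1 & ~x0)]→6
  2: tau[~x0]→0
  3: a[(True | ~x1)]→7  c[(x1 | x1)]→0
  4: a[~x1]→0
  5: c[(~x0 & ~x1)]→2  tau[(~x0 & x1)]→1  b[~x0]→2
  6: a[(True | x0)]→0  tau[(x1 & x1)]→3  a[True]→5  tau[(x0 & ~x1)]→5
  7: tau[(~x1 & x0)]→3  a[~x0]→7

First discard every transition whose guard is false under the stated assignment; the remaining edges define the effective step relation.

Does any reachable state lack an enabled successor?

Answer: DEADLOCK-FREE

Trace:
R = {0,1,2,3,5,6,7}
  0: tau→1  tau→7  [2 out]
  1: b→6  tau→6  [2 out]
  2: tau→0  [1 out]
  3: a→7  c→0  [2 out]
  5: b→2  tau→1  [2 out]
  6: a→0  a→5  tau→3  [3 out]
  7: a→7  [1 out]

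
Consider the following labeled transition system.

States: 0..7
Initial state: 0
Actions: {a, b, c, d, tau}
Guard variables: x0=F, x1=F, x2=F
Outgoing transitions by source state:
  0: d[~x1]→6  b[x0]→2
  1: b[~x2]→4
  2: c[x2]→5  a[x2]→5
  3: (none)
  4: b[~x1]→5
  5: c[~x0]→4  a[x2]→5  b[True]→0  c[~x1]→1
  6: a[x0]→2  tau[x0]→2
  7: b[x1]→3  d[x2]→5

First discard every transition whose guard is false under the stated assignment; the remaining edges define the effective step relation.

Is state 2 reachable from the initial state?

Guard filter leaves 6 enabled edge(s).
Layer 0: {0}
Layer 1: {6}  now seen {0,6}
Reachable = {0,6}

Answer: UNREACHABLE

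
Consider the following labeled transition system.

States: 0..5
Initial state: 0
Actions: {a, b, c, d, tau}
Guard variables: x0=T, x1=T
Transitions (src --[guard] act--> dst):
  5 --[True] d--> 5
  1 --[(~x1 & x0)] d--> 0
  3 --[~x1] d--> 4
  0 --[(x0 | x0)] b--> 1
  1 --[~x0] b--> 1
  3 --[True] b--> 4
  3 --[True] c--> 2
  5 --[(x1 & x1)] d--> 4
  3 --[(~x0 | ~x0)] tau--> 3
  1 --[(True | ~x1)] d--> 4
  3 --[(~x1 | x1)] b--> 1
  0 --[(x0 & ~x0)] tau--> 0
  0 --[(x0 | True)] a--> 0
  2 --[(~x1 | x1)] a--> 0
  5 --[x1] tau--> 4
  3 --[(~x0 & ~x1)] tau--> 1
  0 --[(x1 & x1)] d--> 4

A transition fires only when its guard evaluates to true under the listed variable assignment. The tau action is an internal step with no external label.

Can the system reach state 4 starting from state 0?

Answer: REACHABLE

Trace:
Guard filter leaves 11 enabled edge(s).
depth 0: {0}
depth 1: {1,4}  total {0,1,4}
R = {0,1,4}
trace reaching 4: d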